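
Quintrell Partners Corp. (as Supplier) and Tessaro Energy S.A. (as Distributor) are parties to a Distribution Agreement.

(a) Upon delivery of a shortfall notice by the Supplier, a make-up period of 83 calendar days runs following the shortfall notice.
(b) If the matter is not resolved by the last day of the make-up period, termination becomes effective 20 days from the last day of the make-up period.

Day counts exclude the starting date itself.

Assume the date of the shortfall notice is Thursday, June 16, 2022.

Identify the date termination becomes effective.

Adding 83 calendar days to June 16, 2022 gives September 7, 2022, which is the last day of the make-up period.
Adding 20 calendar days to September 7, 2022 gives September 27, 2022, which is the date termination becomes effective.

September 27, 2022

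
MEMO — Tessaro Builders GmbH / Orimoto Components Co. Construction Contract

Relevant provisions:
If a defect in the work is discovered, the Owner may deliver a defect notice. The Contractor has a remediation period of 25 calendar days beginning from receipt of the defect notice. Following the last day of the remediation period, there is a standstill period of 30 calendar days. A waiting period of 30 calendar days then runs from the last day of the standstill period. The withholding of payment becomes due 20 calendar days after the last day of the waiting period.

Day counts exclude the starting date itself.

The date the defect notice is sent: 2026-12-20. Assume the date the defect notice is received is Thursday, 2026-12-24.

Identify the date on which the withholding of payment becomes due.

The last day of the remediation period: 2026-12-24 + 25 days = 2027-01-18.
The last day of the standstill period: 2027-01-18 + 30 days = 2027-02-17.
The last day of the waiting period: 2027-02-17 + 30 days = 2027-03-19.
The date on which the withholding of payment becomes due: 2027-03-19 + 20 days = 2027-04-08.

2027-04-08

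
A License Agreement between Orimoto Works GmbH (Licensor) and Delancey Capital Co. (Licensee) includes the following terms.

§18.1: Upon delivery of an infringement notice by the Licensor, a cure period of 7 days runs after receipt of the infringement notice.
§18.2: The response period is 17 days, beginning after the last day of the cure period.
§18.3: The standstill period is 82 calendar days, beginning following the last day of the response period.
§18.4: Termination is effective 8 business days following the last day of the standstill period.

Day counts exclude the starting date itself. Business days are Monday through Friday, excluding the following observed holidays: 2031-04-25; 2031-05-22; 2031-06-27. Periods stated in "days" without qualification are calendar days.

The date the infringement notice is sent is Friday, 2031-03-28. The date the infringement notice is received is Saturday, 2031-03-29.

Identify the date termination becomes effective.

Adding 7 calendar days to 2031-03-29 gives 2031-04-05, which is the last day of the cure period.
The last day of the response period: 17 calendar days after 2031-04-05 is 2031-04-22.
The last day of the standstill period: 2031-04-22 + 82 days = 2031-07-13.
The date termination becomes effective: 8 business days after Sunday, 2031-07-13, skipping weekends — Jul 14, Jul 15, Jul 16, Jul 17, Jul 18, Jul 21, Jul 22, Jul 23 — lands on Wednesday, 2031-07-23.

2031-07-23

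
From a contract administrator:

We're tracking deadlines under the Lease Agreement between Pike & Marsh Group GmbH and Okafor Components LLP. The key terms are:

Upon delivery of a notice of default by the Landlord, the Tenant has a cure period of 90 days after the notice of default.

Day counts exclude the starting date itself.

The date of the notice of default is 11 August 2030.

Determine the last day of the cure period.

9 November 2030

The last day of the cure period: 90 calendar days after 11 August 2030 is 9 November 2030.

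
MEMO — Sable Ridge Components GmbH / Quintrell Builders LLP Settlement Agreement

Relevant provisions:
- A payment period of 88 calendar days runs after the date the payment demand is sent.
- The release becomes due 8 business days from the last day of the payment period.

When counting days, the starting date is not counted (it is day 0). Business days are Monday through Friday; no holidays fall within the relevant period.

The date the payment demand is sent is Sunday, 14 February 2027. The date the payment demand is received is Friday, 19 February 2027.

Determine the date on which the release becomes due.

Adding 88 calendar days to 14 February 2027 gives 13 May 2027, which is the last day of the payment period.
The date on which the release becomes due: counting 8 business days from Thursday, 13 May 2027 (May 14, May 17, May 18, May 19, May 20, May 21, May 24, May 25, skipping weekends) reaches Tuesday, 25 May 2027.

25 May 2027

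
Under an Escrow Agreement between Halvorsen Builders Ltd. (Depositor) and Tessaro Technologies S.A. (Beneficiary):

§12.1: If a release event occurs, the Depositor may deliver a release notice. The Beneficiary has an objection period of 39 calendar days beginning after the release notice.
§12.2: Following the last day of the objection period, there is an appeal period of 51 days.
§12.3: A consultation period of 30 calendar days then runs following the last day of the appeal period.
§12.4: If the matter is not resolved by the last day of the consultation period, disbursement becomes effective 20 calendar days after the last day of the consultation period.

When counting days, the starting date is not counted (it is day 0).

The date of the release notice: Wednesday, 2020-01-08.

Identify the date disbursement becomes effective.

Adding 39 calendar days to 2020-01-08 gives 2020-02-16, which is the last day of the objection period.
Adding 51 calendar days to 2020-02-16 gives 2020-04-07, which is the last day of the appeal period.
Adding 30 calendar days to 2020-04-07 gives 2020-05-07, which is the last day of the consultation period.
The date disbursement becomes effective: 20 calendar days after 2020-05-07 is 2020-05-27.

2020-05-27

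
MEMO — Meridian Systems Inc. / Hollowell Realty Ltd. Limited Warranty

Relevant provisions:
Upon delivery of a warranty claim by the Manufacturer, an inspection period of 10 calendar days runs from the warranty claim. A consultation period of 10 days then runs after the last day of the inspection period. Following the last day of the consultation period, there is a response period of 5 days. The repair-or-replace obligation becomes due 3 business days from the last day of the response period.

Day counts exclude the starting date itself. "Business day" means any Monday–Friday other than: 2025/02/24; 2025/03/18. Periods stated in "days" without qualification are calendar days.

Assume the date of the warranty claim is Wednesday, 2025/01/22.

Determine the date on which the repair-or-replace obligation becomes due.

2025/02/19

The last day of the inspection period: 10 calendar days after 2025/01/22 is 2025/02/01.
Adding 10 calendar days to 2025/02/01 gives 2025/02/11, which is the last day of the consultation period.
The last day of the response period: 2025/02/11 + 5 days = 2025/02/16.
From Sunday, 2025/02/16, 3 business days (Feb 17, Feb 18, Feb 19, skipping weekends) brings us to Wednesday, 2025/02/19, which is the date on which the repair-or-replace obligation becomes due.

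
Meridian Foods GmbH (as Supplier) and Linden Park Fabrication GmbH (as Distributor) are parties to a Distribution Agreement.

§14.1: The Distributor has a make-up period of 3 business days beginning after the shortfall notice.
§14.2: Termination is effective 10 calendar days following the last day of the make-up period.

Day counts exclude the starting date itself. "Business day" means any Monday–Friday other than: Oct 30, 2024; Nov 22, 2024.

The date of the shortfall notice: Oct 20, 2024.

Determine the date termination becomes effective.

Nov 2, 2024

The last day of the make-up period: 3 business days after Sunday, Oct 20, 2024, skipping weekends — Oct 21, Oct 22, Oct 23 — lands on Wednesday, Oct 23, 2024.
The date termination becomes effective: 10 calendar days after Oct 23, 2024 is Nov 2, 2024.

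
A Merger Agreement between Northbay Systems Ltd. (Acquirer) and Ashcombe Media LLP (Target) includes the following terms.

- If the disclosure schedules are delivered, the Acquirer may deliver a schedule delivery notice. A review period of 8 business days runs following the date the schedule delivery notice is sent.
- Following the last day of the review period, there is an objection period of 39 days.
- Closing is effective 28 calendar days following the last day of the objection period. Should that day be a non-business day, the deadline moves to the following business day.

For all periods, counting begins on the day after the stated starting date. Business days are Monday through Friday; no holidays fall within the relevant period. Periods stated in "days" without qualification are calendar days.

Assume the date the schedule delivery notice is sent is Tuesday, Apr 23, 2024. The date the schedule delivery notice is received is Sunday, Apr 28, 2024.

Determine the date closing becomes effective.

The last day of the review period: 8 business days after Tuesday, Apr 23, 2024, skipping weekends — Apr 24, Apr 25, Apr 26, Apr 29, Apr 30, May 1, May 2, May 3 — lands on Friday, May 3, 2024.
Adding 39 calendar days to May 3, 2024 gives Jun 11, 2024, which is the last day of the objection period.
The date closing becomes effective: 28 calendar days after Jun 11, 2024 is Jul 9, 2024. Jul 9, 2024 is a Tuesday, so no roll-forward applies.

Jul 9, 2024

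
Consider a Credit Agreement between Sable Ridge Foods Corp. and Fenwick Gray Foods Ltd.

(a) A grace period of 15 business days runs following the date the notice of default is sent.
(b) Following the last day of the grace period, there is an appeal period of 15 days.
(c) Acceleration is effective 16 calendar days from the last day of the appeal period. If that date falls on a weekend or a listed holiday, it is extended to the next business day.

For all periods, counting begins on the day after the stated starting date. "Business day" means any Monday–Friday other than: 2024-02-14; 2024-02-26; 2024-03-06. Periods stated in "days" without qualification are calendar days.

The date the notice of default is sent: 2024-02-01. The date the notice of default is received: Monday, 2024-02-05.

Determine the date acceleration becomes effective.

2024-03-25

The last day of the grace period: 15 business days after Thursday, 2024-02-01, skipping weekends and the listed holiday on Feb 14 — Feb 2, Feb 5, Feb 6, Feb 7, …, Feb 21, Feb 22, Feb 23 — lands on Friday, 2024-02-23.
The last day of the appeal period: 2024-02-23 + 15 days = 2024-03-09.
The date acceleration becomes effective: 2024-03-09 + 16 days = 2024-03-25. 2024-03-25 is a Monday and is not a listed holiday, so no roll-forward applies.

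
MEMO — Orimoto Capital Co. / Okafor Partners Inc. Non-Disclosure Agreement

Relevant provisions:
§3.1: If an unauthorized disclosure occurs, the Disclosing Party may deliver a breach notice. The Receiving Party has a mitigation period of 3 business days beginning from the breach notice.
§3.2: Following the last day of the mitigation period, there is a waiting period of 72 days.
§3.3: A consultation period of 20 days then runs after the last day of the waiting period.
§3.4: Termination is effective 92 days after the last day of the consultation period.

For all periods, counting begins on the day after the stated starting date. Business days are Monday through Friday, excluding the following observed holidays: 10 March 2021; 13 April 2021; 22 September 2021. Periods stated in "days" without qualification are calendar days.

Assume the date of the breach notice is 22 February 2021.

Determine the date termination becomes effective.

The last day of the mitigation period: counting 3 business days from Monday, 22 February 2021 (Feb 23, Feb 24, Feb 25, skipping weekends) reaches Thursday, 25 February 2021.
Adding 72 calendar days to 25 February 2021 gives 8 May 2021, which is the last day of the waiting period.
The last day of the consultation period: 8 May 2021 + 20 days = 28 May 2021.
The date termination becomes effective: 92 calendar days after 28 May 2021 is 28 August 2021.

28 August 2021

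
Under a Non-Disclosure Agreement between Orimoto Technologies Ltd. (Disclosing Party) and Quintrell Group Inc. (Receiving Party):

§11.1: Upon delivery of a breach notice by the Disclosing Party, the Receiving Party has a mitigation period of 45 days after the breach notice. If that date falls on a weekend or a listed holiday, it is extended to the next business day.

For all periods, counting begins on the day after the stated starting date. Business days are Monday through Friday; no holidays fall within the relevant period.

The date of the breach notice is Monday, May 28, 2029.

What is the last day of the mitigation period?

The last day of the mitigation period: May 28, 2029 + 45 days = July 12, 2029. July 12, 2029 is a Thursday, so no roll-forward applies.

July 12, 2029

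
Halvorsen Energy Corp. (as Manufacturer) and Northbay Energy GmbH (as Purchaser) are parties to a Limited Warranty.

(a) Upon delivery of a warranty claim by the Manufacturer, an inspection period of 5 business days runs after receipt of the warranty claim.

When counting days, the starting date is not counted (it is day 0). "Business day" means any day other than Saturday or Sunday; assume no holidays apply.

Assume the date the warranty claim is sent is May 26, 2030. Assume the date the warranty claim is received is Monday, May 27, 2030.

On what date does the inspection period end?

From Monday, May 27, 2030, 5 business days (May 28, May 29, May 30, May 31, Jun 3, skipping weekends) brings us to Monday, Jun 3, 2030, which is the last day of the inspection period.

Jun 3, 2030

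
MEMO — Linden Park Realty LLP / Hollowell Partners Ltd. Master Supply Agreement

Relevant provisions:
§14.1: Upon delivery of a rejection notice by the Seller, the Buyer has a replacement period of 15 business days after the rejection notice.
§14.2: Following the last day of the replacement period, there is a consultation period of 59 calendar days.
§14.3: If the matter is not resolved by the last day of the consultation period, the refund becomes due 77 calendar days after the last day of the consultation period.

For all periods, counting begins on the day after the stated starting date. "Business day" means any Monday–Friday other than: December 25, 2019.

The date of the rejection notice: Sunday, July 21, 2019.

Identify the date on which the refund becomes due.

The last day of the replacement period: 15 business days after Sunday, July 21, 2019, skipping weekends — Jul 22, Jul 23, Jul 24, Jul 25, …, Aug 7, Aug 8, Aug 9 — lands on Friday, August 9, 2019.
The last day of the consultation period: August 9, 2019 + 59 days = October 7, 2019.
The date on which the refund becomes due: October 7, 2019 + 77 days = December 23, 2019.

December 23, 2019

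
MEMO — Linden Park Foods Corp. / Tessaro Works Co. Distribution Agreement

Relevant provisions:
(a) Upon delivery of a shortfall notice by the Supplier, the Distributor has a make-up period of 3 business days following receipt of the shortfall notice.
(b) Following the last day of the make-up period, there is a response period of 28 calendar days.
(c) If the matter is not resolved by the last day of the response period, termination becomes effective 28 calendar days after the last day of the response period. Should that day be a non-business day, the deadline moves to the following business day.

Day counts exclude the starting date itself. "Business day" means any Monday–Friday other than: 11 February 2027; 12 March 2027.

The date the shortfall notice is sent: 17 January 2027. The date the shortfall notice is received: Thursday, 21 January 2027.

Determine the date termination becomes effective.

23 March 2027

The last day of the make-up period: 3 business days after Thursday, 21 January 2027, skipping weekends — Jan 22, Jan 25, Jan 26 — lands on Tuesday, 26 January 2027.
The last day of the response period: 28 calendar days after 26 January 2027 is 23 February 2027.
The date termination becomes effective: 23 February 2027 + 28 days = 23 March 2027. 23 March 2027 is a Tuesday and is not a listed holiday, so no roll-forward applies.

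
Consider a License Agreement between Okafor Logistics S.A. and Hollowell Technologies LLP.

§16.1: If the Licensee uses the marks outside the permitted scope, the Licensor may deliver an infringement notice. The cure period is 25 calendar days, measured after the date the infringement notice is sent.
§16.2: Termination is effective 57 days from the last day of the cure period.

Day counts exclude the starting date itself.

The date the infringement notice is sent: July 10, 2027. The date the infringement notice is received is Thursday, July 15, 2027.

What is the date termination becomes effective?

Adding 25 calendar days to July 10, 2027 gives August 4, 2027, which is the last day of the cure period.
The date termination becomes effective: 57 calendar days after August 4, 2027 is September 30, 2027.

September 30, 2027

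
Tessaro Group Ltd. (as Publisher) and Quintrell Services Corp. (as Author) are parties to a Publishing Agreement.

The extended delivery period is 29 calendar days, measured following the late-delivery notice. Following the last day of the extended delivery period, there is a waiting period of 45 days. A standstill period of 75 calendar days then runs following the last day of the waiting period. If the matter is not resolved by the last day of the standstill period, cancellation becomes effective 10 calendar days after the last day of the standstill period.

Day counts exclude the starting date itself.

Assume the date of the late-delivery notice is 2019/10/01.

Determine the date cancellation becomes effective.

The last day of the extended delivery period: 29 calendar days after 2019/10/01 is 2019/10/30.
The last day of the waiting period: 2019/10/30 + 45 days = 2019/12/14.
Adding 75 calendar days to 2019/12/14 gives 2020/02/27, which is the last day of the standstill period.
The date cancellation becomes effective: 2020/02/27 + 10 days = 2020/03/08.

2020/03/08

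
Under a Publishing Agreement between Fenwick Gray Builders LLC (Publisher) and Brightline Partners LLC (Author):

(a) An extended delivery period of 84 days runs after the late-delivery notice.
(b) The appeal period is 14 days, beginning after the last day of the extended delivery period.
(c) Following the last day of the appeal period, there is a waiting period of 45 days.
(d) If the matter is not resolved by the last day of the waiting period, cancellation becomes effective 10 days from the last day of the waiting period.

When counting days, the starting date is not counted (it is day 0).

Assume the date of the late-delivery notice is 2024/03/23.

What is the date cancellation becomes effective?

2024/08/23

The last day of the extended delivery period: 2024/03/23 + 84 days = 2024/06/15.
The last day of the appeal period: 2024/06/15 + 14 days = 2024/06/29.
The last day of the waiting period: 45 calendar days after 2024/06/29 is 2024/08/13.
The date cancellation becomes effective: 10 calendar days after 2024/08/13 is 2024/08/23.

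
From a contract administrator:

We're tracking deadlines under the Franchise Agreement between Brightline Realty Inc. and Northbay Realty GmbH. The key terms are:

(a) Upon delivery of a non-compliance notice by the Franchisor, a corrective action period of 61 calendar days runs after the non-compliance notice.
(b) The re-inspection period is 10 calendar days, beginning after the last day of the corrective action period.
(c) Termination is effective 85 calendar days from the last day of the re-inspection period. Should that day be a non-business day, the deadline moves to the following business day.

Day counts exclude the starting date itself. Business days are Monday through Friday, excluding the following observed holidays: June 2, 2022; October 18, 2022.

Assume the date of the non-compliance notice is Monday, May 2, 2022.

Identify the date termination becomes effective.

October 5, 2022

The last day of the corrective action period: 61 calendar days after May 2, 2022 is July 2, 2022.
Adding 10 calendar days to July 2, 2022 gives July 12, 2022, which is the last day of the re-inspection period.
The date termination becomes effective: July 12, 2022 + 85 days = October 5, 2022. October 5, 2022 is a Wednesday and is not a listed holiday, so no roll-forward applies.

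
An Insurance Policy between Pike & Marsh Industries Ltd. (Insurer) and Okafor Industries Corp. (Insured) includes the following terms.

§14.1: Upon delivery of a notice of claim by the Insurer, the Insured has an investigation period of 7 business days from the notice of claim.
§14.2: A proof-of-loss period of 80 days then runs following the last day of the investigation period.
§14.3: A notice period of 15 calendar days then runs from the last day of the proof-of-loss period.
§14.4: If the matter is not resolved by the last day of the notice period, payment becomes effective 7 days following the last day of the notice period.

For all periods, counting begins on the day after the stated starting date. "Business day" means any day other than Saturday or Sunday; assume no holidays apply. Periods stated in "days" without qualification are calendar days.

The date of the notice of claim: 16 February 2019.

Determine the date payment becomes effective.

From Saturday, 16 February 2019, 7 business days (Feb 18, Feb 19, Feb 20, Feb 21, Feb 22, Feb 25, Feb 26, skipping weekends) brings us to Tuesday, 26 February 2019, which is the last day of the investigation period.
The last day of the proof-of-loss period: 26 February 2019 + 80 days = 17 May 2019.
The last day of the notice period: 17 May 2019 + 15 days = 1 June 2019.
Adding 7 calendar days to 1 June 2019 gives 8 June 2019, which is the date payment becomes effective.

8 June 2019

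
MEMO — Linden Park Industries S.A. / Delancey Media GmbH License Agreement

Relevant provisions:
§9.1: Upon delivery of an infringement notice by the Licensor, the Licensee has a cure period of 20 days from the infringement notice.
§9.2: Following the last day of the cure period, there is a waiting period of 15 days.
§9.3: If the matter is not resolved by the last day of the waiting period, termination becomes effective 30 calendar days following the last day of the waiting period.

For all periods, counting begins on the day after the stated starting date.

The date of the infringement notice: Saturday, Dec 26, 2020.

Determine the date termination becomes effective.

The last day of the cure period: Dec 26, 2020 + 20 days = Jan 15, 2021.
The last day of the waiting period: Jan 15, 2021 + 15 days = Jan 30, 2021.
The date termination becomes effective: 30 calendar days after Jan 30, 2021 is Mar 1, 2021.

Mar 1, 2021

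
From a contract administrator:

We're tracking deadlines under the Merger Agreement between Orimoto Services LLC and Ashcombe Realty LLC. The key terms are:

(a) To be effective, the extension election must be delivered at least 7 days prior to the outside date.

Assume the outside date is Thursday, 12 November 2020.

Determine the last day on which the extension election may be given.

5 November 2020

12 November 2020 minus 7 days is 5 November 2020.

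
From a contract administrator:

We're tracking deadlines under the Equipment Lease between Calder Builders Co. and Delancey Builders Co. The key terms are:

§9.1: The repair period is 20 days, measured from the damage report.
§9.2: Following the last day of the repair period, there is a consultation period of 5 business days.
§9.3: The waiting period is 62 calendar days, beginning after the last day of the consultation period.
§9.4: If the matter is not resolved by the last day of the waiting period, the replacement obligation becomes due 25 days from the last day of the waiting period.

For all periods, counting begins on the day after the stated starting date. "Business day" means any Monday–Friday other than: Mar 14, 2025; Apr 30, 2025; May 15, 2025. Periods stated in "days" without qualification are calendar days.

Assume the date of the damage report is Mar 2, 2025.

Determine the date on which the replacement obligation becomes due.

Jun 23, 2025

Adding 20 calendar days to Mar 2, 2025 gives Mar 22, 2025, which is the last day of the repair period.
From Saturday, Mar 22, 2025, 5 business days (Mar 24, Mar 25, Mar 26, Mar 27, Mar 28, skipping weekends) brings us to Friday, Mar 28, 2025, which is the last day of the consultation period.
The last day of the waiting period: 62 calendar days after Mar 28, 2025 is May 29, 2025.
Adding 25 calendar days to May 29, 2025 gives Jun 23, 2025, which is the date on which the replacement obligation becomes due.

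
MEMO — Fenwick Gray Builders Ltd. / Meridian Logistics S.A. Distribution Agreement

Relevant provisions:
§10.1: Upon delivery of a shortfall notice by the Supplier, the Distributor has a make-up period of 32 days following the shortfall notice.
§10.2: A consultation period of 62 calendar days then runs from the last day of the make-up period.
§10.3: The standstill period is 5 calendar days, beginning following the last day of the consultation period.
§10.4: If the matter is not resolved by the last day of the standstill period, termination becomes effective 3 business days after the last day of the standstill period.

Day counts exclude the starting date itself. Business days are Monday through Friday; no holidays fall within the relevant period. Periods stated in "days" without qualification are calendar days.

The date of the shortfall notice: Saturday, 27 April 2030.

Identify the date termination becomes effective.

Adding 32 calendar days to 27 April 2030 gives 29 May 2030, which is the last day of the make-up period.
The last day of the consultation period: 29 May 2030 + 62 days = 30 July 2030.
The last day of the standstill period: 30 July 2030 + 5 days = 4 August 2030.
The date termination becomes effective: counting 3 business days from Sunday, 4 August 2030 (Aug 5, Aug 6, Aug 7, skipping weekends) reaches Wednesday, 7 August 2030.

7 August 2030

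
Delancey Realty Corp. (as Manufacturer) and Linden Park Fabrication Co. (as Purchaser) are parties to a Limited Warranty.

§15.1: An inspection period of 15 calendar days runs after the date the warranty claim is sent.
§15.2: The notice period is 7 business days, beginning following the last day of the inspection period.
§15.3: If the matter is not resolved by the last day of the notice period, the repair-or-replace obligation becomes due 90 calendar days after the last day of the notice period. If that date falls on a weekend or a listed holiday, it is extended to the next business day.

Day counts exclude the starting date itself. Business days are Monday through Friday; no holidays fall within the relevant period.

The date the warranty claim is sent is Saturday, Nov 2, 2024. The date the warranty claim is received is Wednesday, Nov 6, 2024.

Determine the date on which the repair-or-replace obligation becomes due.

Feb 24, 2025

Adding 15 calendar days to Nov 2, 2024 gives Nov 17, 2024, which is the last day of the inspection period.
The last day of the notice period: counting 7 business days from Sunday, Nov 17, 2024 (Nov 18, Nov 19, Nov 20, Nov 21, Nov 22, Nov 25, Nov 26, skipping weekends) reaches Tuesday, Nov 26, 2024.
Adding 90 calendar days to Nov 26, 2024 gives Feb 24, 2025, which is the date on which the repair-or-replace obligation becomes due. Feb 24, 2025 is a Monday, so no roll-forward applies.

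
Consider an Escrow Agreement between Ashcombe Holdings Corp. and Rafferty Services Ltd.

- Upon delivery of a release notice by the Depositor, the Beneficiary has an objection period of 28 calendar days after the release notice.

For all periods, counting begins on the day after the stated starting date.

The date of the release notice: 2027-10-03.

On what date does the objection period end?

2027-10-31

The last day of the objection period: 2027-10-03 + 28 days = 2027-10-31.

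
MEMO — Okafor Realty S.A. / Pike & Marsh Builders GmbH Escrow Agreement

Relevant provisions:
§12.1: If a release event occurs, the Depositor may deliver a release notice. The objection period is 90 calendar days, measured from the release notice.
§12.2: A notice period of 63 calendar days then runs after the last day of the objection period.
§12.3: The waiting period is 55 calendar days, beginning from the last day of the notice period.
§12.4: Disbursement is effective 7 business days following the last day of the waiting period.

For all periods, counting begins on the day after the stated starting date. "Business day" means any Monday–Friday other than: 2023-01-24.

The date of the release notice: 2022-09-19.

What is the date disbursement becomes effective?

Adding 90 calendar days to 2022-09-19 gives 2022-12-18, which is the last day of the objection period.
Adding 63 calendar days to 2022-12-18 gives 2023-02-19, which is the last day of the notice period.
The last day of the waiting period: 55 calendar days after 2023-02-19 is 2023-04-15.
From Saturday, 2023-04-15, 7 business days (Apr 17, Apr 18, Apr 19, Apr 20, Apr 21, Apr 24, Apr 25, skipping weekends) brings us to Tuesday, 2023-04-25, which is the date disbursement becomes effective.

2023-04-25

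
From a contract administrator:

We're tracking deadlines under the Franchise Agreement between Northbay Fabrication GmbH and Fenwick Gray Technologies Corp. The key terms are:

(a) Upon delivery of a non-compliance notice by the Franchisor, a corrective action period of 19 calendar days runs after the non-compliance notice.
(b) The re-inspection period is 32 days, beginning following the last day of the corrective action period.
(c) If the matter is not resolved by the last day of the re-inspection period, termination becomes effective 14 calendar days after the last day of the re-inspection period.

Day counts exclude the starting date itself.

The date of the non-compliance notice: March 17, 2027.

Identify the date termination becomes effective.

May 21, 2027

The last day of the corrective action period: 19 calendar days after March 17, 2027 is April 5, 2027.
The last day of the re-inspection period: April 5, 2027 + 32 days = May 7, 2027.
The date termination becomes effective: May 7, 2027 + 14 days = May 21, 2027.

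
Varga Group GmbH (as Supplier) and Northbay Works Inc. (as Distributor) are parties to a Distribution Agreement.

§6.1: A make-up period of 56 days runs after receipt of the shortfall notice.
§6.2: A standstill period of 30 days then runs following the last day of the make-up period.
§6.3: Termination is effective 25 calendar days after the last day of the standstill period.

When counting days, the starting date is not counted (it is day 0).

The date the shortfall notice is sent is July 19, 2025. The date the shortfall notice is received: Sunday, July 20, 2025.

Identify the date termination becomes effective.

November 8, 2025

The last day of the make-up period: 56 calendar days after July 20, 2025 is September 14, 2025.
The last day of the standstill period: September 14, 2025 + 30 days = October 14, 2025.
Adding 25 calendar days to October 14, 2025 gives November 8, 2025, which is the date termination becomes effective.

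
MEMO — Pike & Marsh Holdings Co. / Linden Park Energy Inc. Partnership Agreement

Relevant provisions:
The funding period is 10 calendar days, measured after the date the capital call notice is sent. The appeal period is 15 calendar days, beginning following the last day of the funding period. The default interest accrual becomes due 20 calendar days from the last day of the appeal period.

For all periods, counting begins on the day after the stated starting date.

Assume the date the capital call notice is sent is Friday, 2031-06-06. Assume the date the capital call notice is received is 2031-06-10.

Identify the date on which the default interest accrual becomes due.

2031-07-21

The last day of the funding period: 2031-06-06 + 10 days = 2031-06-16.
The last day of the appeal period: 2031-06-16 + 15 days = 2031-07-01.
The date on which the default interest accrual becomes due: 20 calendar days after 2031-07-01 is 2031-07-21.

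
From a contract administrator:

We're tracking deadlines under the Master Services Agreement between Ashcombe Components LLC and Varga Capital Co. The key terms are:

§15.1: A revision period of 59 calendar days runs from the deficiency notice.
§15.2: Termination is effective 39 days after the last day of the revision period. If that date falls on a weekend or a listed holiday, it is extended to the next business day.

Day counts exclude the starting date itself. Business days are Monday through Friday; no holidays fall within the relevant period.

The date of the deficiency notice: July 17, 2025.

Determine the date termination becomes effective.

The last day of the revision period: 59 calendar days after July 17, 2025 is September 14, 2025.
Adding 39 calendar days to September 14, 2025 gives October 23, 2025, which is the date termination becomes effective. October 23, 2025 is a Thursday, so no roll-forward applies.

October 23, 2025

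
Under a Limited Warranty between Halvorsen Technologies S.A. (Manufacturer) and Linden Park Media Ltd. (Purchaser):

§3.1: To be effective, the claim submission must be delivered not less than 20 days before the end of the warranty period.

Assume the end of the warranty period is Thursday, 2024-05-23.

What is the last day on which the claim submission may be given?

Counting back 20 calendar days from 2024-05-23 gives 2024-05-03.

2024-05-03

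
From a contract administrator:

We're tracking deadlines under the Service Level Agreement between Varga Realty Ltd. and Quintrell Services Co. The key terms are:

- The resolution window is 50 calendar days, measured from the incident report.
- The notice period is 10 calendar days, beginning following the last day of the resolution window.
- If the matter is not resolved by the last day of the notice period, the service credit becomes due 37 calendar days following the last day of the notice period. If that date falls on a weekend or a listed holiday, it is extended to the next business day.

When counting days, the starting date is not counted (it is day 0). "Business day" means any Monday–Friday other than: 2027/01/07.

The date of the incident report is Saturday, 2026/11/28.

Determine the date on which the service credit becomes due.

The last day of the resolution window: 50 calendar days after 2026/11/28 is 2027/01/17.
The last day of the notice period: 10 calendar days after 2027/01/17 is 2027/01/27.
Adding 37 calendar days to 2027/01/27 gives 2027/03/05, which is the date on which the service credit becomes due. 2027/03/05 is a Friday and is not a listed holiday, so no roll-forward applies.

2027/03/05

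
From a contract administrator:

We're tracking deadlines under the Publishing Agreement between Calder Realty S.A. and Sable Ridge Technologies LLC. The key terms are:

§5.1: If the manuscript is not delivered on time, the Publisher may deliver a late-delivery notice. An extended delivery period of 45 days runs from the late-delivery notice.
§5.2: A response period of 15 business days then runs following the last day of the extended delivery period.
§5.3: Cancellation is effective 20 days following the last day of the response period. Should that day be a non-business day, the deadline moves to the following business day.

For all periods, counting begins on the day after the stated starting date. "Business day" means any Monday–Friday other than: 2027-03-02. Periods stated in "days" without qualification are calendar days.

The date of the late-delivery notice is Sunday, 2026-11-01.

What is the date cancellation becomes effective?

The last day of the extended delivery period: 2026-11-01 + 45 days = 2026-12-16.
From Wednesday, 2026-12-16, 15 business days (Dec 17, Dec 18, Dec 21, Dec 22, …, Jan 4, Jan 5, Jan 6, skipping weekends) brings us to Wednesday, 2027-01-06, which is the last day of the response period.
Adding 20 calendar days to 2027-01-06 gives 2027-01-26, which is the date cancellation becomes effective. 2027-01-26 is a Tuesday and is not a listed holiday, so no roll-forward applies.

2027-01-26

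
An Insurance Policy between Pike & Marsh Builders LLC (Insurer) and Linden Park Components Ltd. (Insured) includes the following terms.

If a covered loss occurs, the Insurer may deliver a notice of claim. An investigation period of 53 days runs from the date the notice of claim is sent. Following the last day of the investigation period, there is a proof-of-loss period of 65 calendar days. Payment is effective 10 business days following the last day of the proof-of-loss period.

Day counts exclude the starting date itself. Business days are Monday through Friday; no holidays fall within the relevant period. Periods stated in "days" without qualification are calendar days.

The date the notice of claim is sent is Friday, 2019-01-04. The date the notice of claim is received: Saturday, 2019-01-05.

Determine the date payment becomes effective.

2019-05-16

Adding 53 calendar days to 2019-01-04 gives 2019-02-26, which is the last day of the investigation period.
Adding 65 calendar days to 2019-02-26 gives 2019-05-02, which is the last day of the proof-of-loss period.
The date payment becomes effective: 10 business days after Thursday, 2019-05-02, skipping weekends — May 3, May 6, May 7, May 8, May 9, May 10, May 13, May 14, May 15, May 16 — lands on Thursday, 2019-05-16.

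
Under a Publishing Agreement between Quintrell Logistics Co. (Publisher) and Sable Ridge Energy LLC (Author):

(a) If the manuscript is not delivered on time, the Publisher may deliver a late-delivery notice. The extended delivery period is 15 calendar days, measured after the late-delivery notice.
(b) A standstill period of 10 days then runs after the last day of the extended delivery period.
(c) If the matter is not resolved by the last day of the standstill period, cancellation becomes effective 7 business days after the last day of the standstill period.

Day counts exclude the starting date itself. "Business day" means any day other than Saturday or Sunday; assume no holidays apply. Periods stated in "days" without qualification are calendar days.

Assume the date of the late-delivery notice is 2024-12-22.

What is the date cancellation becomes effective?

Adding 15 calendar days to 2024-12-22 gives 2025-01-06, which is the last day of the extended delivery period.
The last day of the standstill period: 10 calendar days after 2025-01-06 is 2025-01-16.
The date cancellation becomes effective: counting 7 business days from Thursday, 2025-01-16 (Jan 17, Jan 20, Jan 21, Jan 22, Jan 23, Jan 24, Jan 27, skipping weekends) reaches Monday, 2025-01-27.

2025-01-27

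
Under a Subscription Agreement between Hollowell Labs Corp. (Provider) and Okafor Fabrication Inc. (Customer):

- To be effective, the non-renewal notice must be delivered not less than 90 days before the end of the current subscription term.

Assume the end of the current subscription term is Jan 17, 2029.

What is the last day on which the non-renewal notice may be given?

Oct 19, 2028

Jan 17, 2029 minus 90 days is Oct 19, 2028.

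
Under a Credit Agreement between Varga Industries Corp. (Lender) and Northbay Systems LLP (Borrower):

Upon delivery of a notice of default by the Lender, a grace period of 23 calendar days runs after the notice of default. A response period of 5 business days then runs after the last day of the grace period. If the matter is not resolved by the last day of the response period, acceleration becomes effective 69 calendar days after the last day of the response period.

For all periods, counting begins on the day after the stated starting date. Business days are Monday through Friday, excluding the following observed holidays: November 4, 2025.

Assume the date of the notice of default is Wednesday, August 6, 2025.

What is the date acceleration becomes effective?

The last day of the grace period: August 6, 2025 + 23 days = August 29, 2025.
The last day of the response period: counting 5 business days from Friday, August 29, 2025 (Sep 1, Sep 2, Sep 3, Sep 4, Sep 5, skipping weekends) reaches Friday, September 5, 2025.
The date acceleration becomes effective: September 5, 2025 + 69 days = November 13, 2025.

November 13, 2025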